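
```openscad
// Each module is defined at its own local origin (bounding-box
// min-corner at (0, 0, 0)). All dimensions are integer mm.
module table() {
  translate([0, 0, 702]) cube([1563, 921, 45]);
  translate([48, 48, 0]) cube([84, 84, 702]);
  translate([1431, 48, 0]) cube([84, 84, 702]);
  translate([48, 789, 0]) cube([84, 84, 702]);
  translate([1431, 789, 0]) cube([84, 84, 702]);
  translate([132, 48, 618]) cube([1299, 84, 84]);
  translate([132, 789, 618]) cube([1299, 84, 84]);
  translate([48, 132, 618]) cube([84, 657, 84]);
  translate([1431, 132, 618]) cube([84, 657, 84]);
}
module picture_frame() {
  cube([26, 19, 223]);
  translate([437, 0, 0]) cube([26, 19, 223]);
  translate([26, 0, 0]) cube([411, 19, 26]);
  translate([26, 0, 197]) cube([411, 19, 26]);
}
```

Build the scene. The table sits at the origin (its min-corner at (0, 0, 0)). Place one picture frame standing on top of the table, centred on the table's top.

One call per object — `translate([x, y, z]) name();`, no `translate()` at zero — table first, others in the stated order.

table();
translate([550, 451, 747]) picture_frame();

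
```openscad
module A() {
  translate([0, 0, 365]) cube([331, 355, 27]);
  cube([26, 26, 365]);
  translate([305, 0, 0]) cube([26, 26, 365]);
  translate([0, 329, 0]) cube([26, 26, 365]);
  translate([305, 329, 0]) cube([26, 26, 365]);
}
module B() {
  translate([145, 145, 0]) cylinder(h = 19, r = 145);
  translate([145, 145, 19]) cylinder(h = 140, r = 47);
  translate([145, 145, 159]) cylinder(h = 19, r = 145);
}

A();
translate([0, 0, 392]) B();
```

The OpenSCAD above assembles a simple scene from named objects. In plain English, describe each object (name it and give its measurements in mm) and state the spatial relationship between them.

A is a four-legged stool. The seat is a 331×355×27 mm slab whose top surface is at z = 392 mm; four square legs, each 26×26 mm in cross-section, run from the floor (z = 0) to the underside of the seat, each flush with a corner of the seat.

B is a spool: two coaxial disc flanges of radius 145 mm and thickness 19 mm, joined by a core cylinder of radius 47 mm and height 140 mm. The lower flange rests on z = 0 and the three cylinders share a vertical axis.

The spool is on top of the stool.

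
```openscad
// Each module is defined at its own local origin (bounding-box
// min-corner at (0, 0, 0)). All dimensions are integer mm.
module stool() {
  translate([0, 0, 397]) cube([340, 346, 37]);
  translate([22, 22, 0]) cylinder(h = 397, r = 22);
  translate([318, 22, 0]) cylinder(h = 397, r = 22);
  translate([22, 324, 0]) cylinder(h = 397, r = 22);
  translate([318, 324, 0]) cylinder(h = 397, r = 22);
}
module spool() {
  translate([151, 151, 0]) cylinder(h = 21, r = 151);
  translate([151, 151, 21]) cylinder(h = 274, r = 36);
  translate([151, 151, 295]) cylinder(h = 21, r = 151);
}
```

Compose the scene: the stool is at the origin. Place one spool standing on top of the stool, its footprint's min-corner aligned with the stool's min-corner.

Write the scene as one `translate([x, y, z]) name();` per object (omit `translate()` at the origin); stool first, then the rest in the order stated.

stool();
translate([0, 0, 434]) spool();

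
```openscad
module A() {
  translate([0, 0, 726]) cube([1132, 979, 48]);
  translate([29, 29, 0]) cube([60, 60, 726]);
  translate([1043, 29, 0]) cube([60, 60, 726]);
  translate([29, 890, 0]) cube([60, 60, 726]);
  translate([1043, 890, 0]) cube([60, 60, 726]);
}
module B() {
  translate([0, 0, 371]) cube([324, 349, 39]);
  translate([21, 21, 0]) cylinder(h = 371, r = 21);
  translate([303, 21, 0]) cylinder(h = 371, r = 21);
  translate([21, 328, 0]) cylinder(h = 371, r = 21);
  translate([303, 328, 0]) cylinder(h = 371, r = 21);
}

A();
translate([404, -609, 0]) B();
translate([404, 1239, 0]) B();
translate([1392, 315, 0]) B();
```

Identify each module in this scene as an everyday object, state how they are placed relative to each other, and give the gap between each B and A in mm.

A is a table. B is a stool. Three stools sit around the table at the −y, +y, +x sides. The gap between each stool and the table is 260 mm.

Each stool's nearest face is 260 mm from the table's bounding box.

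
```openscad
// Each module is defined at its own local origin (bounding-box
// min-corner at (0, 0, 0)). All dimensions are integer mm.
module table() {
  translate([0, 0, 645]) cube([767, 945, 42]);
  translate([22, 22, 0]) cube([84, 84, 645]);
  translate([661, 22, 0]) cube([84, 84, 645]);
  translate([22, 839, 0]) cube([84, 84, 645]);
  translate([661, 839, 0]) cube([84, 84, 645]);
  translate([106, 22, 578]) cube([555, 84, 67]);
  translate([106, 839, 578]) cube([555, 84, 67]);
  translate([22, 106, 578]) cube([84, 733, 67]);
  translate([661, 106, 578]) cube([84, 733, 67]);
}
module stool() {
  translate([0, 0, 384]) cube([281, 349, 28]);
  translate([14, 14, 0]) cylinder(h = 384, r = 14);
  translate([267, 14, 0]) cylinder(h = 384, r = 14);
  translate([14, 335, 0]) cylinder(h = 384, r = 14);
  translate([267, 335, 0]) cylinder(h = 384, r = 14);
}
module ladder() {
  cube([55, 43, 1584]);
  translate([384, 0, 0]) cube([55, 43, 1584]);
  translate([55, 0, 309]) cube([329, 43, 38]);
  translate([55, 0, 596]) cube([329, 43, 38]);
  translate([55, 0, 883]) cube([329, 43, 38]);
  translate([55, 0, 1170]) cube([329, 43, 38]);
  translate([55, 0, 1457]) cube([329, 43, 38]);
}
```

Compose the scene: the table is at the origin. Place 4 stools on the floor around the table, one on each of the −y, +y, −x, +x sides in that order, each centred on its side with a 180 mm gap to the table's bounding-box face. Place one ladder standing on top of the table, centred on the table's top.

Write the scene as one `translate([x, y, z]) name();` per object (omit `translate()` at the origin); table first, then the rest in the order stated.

table();
translate([243, -529, 0]) stool();
translate([243, 1125, 0]) stool();
translate([-461, 298, 0]) stool();
translate([947, 298, 0]) stool();
translate([164, 451, 687]) ladder();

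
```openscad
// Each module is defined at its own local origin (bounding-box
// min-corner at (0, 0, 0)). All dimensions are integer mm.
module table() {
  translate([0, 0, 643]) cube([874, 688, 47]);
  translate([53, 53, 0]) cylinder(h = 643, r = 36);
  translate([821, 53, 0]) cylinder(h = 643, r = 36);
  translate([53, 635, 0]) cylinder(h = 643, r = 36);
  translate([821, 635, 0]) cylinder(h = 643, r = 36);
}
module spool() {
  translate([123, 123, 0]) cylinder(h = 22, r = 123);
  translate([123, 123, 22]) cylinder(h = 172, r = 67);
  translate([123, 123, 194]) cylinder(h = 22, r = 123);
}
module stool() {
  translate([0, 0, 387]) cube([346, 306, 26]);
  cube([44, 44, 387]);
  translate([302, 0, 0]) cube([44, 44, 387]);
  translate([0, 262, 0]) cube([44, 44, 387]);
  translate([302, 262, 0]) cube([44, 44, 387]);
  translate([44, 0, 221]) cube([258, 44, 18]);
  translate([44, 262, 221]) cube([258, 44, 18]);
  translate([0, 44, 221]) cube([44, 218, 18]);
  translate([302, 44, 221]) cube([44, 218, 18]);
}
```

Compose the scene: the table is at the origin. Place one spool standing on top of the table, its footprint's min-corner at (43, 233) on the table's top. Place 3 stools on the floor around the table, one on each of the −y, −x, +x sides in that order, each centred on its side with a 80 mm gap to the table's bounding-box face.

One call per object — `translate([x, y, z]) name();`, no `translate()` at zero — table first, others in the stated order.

table();
translate([43, 233, 690]) spool();
translate([264, -386, 0]) stool();
translate([-426, 191, 0]) stool();
translate([954, 191, 0]) stool();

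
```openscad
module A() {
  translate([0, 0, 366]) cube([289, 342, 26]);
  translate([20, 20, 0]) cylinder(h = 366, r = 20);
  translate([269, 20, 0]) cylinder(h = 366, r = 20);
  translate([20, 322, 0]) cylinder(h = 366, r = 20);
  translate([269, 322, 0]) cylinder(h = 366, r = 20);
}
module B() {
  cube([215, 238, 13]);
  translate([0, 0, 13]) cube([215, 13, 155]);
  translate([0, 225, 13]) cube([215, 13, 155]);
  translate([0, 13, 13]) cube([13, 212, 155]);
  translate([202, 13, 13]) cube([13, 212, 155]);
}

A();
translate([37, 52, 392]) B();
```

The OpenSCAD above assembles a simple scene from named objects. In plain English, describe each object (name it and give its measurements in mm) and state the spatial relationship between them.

A is a four-legged stool. The seat is a 289×342×26 mm slab whose top surface is at z = 392 mm; four round legs, each 40 mm in diameter, run from the floor (z = 0) to the underside of the seat, each leg's axis is inset half a diameter from the nearest pair of seat edges (so the leg's bounding box is flush with the corner).

B is an open storage box with external size 215×238×168 mm and wall thickness 13 mm (the base is also 13 mm thick). The base covers the whole footprint; the four walls stand on the base, with the y-facing walls full-width and the x-facing walls fitting between their inner faces.

The open box is on top of the stool, centred.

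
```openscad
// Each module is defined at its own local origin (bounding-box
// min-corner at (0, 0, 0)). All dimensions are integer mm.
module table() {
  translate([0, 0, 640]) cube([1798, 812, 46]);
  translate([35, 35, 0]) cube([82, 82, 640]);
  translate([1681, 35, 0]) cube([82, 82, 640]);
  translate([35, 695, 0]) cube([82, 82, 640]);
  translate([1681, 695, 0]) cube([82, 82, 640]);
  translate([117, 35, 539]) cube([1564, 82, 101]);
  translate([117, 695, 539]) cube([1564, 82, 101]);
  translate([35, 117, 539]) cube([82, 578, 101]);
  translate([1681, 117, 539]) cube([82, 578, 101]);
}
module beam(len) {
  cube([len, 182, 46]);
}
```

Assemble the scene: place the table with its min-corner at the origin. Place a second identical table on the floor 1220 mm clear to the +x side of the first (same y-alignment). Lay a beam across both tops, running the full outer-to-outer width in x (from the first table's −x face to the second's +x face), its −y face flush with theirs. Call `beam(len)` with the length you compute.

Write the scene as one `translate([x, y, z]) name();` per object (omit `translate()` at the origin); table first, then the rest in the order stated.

table();
translate([3018, 0, 0]) table();
translate([0, 0, 686]) beam(4816);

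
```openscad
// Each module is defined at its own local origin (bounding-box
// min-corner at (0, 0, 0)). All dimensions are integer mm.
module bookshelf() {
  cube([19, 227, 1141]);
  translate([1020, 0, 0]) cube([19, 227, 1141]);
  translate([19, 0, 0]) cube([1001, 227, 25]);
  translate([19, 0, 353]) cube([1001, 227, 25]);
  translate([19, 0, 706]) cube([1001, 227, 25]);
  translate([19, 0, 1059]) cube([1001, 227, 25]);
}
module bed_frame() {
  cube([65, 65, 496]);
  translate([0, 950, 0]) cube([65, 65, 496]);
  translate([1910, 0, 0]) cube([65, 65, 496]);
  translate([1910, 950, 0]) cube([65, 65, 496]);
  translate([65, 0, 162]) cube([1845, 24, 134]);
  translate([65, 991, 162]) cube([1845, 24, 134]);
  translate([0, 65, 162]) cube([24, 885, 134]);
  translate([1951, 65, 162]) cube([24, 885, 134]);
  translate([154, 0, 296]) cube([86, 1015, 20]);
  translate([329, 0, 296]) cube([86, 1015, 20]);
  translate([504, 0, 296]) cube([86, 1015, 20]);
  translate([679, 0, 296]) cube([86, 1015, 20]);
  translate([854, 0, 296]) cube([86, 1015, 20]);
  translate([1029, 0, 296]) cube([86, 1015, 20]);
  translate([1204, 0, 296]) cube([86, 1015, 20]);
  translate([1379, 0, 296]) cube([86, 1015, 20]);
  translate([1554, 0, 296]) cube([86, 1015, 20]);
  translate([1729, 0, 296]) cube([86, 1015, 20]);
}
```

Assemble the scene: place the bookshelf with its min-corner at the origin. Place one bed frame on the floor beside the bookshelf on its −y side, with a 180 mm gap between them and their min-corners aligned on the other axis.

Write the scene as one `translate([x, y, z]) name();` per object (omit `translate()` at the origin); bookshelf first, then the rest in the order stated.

bookshelf();
translate([0, -1195, 0]) bed_frame();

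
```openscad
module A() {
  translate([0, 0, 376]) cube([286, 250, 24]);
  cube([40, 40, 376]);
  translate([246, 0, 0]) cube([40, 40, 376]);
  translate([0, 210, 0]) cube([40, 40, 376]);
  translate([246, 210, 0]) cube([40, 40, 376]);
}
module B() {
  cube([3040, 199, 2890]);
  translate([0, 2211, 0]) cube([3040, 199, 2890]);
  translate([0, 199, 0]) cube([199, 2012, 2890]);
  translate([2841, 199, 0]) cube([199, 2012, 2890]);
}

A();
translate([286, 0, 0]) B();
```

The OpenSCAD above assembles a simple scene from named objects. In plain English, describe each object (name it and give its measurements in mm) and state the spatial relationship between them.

A is a four-legged stool. The seat is 286×250 mm, 24 mm thick, top at z = 400 mm. It stands on four square legs, each 40×40 mm in cross-section, from z = 0 to the seat underside, each flush with a corner of the seat.

B is a box-shaped house frame (walls only): outside footprint 3040×2410 mm, wall height 2890 mm, wall thickness 199 mm. The two y-facing walls run the full x-width; the two x-facing walls fit between the inner faces of the y-facing walls.

The house frame is against the stool's +x side, with their −y faces flush.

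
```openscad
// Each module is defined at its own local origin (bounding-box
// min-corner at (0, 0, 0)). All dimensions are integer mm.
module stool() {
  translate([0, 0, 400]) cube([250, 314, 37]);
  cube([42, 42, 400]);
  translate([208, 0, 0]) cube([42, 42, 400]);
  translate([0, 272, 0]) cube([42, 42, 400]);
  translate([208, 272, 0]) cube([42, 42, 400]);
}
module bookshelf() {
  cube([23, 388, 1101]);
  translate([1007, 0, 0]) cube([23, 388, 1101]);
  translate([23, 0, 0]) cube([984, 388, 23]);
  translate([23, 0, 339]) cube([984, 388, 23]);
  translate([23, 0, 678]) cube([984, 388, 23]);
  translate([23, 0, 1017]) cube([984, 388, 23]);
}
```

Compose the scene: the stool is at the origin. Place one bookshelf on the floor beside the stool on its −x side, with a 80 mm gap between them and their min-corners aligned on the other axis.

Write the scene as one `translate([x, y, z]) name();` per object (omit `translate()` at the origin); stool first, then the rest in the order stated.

stool();
translate([-1110, 0, 0]) bookshelf();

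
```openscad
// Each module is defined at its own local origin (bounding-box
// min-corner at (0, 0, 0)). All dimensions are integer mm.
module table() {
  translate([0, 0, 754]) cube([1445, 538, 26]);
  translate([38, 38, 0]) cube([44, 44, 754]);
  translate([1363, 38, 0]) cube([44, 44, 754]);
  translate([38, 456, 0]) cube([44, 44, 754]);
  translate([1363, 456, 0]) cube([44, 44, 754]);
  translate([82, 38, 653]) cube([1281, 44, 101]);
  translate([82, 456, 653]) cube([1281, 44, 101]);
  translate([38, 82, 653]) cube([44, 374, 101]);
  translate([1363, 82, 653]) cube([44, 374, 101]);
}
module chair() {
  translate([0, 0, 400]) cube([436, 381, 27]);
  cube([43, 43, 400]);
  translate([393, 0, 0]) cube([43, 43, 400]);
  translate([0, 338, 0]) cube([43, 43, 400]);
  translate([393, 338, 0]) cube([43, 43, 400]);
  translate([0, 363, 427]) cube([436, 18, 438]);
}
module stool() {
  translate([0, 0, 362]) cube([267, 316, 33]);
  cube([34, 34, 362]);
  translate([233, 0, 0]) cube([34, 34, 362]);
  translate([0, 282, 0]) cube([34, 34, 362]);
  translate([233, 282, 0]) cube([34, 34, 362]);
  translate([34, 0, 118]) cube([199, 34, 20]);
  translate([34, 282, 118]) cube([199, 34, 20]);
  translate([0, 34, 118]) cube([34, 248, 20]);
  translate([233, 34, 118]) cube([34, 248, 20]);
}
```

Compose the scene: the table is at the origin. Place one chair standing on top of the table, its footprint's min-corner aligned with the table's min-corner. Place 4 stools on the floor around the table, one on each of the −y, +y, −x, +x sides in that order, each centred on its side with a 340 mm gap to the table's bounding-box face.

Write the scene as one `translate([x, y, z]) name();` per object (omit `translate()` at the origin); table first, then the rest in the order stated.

table();
translate([0, 0, 780]) chair();
translate([589, -656, 0]) stool();
translate([589, 878, 0]) stool();
translate([-607, 111, 0]) stool();
translate([1785, 111, 0]) stool();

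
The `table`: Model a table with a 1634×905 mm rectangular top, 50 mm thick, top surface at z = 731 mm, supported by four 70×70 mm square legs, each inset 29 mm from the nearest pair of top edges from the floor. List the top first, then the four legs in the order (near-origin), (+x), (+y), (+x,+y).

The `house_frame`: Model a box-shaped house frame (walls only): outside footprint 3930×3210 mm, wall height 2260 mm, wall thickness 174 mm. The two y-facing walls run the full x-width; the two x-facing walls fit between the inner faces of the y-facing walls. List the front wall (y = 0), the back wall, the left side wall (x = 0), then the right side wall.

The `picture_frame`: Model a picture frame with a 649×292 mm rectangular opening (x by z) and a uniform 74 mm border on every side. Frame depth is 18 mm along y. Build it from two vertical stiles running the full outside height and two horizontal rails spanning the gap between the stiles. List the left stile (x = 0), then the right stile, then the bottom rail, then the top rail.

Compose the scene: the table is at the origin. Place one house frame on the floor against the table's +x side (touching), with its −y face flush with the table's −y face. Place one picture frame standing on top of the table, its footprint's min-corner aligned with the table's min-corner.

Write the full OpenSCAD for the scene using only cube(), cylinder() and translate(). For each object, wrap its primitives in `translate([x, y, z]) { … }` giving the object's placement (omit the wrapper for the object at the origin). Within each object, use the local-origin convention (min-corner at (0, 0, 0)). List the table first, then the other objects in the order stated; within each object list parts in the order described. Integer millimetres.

translate([0, 0, 681]) cube([1634, 905, 50]);
translate([29, 29, 0]) cube([70, 70, 681]);
translate([1535, 29, 0]) cube([70, 70, 681]);
translate([29, 806, 0]) cube([70, 70, 681]);
translate([1535, 806, 0]) cube([70, 70, 681]);
translate([1634, 0, 0]) {
  cube([3930, 174, 2260]);
  translate([0, 3036, 0]) cube([3930, 174, 2260]);
  translate([0, 174, 0]) cube([174, 2862, 2260]);
  translate([3756, 174, 0]) cube([174, 2862, 2260]);
}
translate([0, 0, 731]) {
  cube([74, 18, 440]);
  translate([723, 0, 0]) cube([74, 18, 440]);
  translate([74, 0, 0]) cube([649, 18, 74]);
  translate([74, 0, 366]) cube([649, 18, 74]);
}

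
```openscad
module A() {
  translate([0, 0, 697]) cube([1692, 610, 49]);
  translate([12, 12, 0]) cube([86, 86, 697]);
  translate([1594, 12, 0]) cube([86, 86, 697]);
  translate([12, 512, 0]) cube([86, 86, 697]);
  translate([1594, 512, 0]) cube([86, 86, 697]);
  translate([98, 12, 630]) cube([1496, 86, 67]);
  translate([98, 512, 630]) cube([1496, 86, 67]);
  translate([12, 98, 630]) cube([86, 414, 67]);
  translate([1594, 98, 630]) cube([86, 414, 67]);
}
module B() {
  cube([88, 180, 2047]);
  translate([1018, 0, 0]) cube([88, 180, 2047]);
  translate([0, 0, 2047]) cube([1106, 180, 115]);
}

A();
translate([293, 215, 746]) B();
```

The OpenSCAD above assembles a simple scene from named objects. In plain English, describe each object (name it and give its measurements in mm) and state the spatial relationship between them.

A is a rectangular dining table. The top is 1692×610×49 mm with its upper surface at z = 746 mm. It stands on four 86×86 mm square legs, each inset 12 mm from the nearest pair of top edges, running from the floor to the underside of the top. Four apron rails, 86 mm thick and 67 mm tall, run between adjacent legs with their top edges flush with the underside of the top and their outer faces flush with the legs' outer faces.

B is a door frame. The clear opening is 930 mm wide and 2047 mm high. Two 88 mm wide jambs, 180 mm deep, stand either side of the opening from the floor to the top of the opening. A 115 mm thick head sits across the top of both jambs, spanning the full outside width of the frame.

The door frame is on top of the table, centred.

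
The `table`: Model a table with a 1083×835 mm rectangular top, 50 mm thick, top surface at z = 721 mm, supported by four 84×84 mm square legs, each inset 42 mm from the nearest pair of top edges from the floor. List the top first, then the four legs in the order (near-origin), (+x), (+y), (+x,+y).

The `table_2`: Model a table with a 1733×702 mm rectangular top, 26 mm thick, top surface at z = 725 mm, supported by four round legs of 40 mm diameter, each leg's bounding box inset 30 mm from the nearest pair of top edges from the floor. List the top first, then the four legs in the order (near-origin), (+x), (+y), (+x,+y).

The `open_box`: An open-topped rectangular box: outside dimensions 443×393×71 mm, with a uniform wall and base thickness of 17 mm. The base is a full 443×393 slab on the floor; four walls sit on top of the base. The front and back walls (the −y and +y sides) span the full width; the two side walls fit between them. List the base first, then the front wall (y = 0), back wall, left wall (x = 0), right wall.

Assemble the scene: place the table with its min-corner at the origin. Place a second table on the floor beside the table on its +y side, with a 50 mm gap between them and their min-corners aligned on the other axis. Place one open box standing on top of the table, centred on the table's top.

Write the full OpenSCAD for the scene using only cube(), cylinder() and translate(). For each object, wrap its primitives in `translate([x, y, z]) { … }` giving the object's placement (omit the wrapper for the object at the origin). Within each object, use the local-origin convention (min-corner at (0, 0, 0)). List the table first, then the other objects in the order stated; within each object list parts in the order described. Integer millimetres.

translate([0, 0, 671]) cube([1083, 835, 50]);
translate([42, 42, 0]) cube([84, 84, 671]);
translate([957, 42, 0]) cube([84, 84, 671]);
translate([42, 709, 0]) cube([84, 84, 671]);
translate([957, 709, 0]) cube([84, 84, 671]);
translate([0, 885, 0]) {
  translate([0, 0, 699]) cube([1733, 702, 26]);
  translate([50, 50, 0]) cylinder(h = 699, r = 20);
  translate([1683, 50, 0]) cylinder(h = 699, r = 20);
  translate([50, 652, 0]) cylinder(h = 699, r = 20);
  translate([1683, 652, 0]) cylinder(h = 699, r = 20);
}
translate([320, 221, 721]) {
  cube([443, 393, 17]);
  translate([0, 0, 17]) cube([443, 17, 54]);
  translate([0, 376, 17]) cube([443, 17, 54]);
  translate([0, 17, 17]) cube([17, 359, 54]);
  translate([426, 17, 17]) cube([17, 359, 54]);
}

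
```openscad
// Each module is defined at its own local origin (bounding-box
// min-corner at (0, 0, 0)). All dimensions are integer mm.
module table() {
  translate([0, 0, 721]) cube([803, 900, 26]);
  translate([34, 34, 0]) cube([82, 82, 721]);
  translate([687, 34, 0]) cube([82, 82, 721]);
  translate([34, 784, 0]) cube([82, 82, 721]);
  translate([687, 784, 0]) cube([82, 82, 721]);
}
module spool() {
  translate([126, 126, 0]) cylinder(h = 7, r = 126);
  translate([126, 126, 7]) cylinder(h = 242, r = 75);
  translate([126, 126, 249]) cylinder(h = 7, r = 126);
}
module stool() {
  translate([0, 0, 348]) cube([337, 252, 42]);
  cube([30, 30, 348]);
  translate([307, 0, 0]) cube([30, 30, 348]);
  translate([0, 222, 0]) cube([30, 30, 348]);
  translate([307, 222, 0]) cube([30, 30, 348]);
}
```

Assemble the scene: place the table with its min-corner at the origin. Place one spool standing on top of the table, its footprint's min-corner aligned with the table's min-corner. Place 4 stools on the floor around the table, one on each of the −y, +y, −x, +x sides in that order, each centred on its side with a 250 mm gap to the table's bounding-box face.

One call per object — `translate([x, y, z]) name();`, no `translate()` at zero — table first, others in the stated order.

table();
translate([0, 0, 747]) spool();
translate([233, -502, 0]) stool();
translate([233, 1150, 0]) stool();
translate([-587, 324, 0]) stool();
translate([1053, 324, 0]) stool();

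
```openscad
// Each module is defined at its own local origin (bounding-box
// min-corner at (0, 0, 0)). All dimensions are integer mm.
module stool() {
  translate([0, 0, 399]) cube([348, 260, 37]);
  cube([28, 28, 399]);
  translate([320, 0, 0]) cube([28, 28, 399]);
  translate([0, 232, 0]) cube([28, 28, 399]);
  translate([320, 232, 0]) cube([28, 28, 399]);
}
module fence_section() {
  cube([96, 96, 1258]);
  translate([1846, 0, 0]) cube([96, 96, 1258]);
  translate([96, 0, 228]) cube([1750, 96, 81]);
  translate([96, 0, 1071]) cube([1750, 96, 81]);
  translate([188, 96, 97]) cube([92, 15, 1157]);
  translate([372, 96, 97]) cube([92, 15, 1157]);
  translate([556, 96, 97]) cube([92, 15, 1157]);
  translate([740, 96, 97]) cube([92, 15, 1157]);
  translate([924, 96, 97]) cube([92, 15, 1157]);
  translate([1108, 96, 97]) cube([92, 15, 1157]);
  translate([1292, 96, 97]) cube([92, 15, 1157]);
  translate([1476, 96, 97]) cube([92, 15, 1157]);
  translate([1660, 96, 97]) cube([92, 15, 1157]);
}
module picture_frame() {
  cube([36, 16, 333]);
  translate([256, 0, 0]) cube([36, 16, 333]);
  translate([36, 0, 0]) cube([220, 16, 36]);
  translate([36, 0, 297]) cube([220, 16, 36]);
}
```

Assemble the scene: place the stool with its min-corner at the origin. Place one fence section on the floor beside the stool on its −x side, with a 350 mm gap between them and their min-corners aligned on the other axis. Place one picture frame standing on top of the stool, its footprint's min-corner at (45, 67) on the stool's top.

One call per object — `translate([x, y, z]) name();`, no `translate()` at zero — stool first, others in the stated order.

stool();
translate([-2292, 0, 0]) fence_section();
translate([45, 67, 436]) picture_frame();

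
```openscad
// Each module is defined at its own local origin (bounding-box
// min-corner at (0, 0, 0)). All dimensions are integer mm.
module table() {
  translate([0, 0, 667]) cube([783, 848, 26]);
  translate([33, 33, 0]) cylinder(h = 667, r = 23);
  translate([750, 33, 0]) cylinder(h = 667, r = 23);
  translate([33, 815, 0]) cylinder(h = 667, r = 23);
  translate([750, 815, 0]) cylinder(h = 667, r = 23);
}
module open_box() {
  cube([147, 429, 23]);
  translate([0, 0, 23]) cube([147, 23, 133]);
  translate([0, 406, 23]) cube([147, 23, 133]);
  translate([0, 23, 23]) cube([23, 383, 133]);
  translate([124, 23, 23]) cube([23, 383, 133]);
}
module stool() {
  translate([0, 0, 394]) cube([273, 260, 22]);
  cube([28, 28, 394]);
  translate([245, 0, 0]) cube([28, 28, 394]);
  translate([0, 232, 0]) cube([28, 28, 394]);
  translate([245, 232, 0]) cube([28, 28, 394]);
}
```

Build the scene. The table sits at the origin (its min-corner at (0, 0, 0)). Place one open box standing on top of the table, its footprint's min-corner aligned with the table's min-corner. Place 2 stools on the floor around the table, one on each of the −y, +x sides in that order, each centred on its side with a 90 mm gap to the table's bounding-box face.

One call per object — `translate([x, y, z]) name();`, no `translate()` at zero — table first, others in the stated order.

table();
translate([0, 0, 693]) open_box();
translate([255, -350, 0]) stool();
translate([873, 294, 0]) stool();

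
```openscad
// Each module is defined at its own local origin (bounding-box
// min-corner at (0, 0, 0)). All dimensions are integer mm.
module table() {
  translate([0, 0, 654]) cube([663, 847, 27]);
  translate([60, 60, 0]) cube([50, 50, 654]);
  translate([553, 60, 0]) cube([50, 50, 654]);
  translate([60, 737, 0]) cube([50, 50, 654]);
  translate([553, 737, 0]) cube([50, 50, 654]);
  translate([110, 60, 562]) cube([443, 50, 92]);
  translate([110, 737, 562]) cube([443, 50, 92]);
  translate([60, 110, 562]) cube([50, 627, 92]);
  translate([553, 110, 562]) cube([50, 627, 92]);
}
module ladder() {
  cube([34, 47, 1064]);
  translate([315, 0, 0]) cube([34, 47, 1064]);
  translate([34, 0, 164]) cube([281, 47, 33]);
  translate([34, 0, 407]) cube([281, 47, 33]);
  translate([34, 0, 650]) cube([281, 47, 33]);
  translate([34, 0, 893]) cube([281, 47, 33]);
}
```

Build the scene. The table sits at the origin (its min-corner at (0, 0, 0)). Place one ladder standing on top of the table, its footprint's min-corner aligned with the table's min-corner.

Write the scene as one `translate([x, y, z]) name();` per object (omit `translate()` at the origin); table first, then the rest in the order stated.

table();
translate([0, 0, 681]) ladder();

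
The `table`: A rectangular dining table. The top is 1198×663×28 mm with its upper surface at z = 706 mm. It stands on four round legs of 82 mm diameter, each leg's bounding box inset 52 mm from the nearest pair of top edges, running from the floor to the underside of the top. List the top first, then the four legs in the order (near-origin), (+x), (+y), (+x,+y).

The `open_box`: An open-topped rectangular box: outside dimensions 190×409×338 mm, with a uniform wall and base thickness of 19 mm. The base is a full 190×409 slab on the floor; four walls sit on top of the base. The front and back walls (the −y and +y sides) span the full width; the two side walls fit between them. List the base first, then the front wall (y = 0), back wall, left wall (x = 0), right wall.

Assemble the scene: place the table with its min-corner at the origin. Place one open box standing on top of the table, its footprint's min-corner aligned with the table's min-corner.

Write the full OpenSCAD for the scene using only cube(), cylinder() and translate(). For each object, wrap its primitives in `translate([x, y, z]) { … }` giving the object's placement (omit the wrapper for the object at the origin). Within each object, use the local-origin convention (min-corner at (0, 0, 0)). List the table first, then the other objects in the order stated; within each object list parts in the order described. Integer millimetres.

translate([0, 0, 678]) cube([1198, 663, 28]);
translate([93, 93, 0]) cylinder(h = 678, r = 41);
translate([1105, 93, 0]) cylinder(h = 678, r = 41);
translate([93, 570, 0]) cylinder(h = 678, r = 41);
translate([1105, 570, 0]) cylinder(h = 678, r = 41);
translate([0, 0, 706]) {
  cube([190, 409, 19]);
  translate([0, 0, 19]) cube([190, 19, 319]);
  translate([0, 390, 19]) cube([190, 19, 319]);
  translate([0, 19, 19]) cube([19, 371, 319]);
  translate([171, 19, 19]) cube([19, 371, 319]);
}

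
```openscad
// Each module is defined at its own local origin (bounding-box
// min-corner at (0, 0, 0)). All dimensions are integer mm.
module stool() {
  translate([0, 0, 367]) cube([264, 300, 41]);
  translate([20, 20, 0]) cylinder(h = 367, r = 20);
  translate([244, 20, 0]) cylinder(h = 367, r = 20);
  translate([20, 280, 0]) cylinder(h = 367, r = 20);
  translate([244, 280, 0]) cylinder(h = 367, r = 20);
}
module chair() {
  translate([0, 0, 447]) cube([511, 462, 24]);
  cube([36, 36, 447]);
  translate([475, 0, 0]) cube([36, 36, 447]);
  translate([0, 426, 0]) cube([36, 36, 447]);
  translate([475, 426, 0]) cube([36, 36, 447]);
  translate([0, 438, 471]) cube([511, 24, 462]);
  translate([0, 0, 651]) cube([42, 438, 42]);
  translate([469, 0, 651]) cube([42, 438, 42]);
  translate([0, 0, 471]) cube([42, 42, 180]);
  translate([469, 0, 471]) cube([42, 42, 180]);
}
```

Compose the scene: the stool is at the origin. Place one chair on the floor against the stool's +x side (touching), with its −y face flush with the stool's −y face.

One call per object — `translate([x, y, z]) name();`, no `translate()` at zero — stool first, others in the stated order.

stool();
translate([264, 0, 0]) chair();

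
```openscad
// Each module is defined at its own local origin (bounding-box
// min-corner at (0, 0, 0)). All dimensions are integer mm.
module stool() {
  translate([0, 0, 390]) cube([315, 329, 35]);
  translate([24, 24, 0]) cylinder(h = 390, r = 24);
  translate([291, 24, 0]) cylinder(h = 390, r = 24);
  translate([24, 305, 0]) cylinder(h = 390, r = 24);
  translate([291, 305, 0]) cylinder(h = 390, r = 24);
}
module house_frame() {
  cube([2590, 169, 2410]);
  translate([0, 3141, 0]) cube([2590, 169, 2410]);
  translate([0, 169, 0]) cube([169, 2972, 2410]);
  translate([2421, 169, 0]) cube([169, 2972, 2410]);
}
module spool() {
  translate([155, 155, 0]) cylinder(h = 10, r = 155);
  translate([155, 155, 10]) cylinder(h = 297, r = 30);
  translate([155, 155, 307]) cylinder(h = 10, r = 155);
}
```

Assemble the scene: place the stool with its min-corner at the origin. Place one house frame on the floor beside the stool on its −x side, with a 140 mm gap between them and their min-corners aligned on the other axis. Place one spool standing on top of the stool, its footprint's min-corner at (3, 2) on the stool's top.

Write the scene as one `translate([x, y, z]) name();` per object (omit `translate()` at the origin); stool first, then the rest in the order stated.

stool();
translate([-2730, 0, 0]) house_frame();
translate([3, 2, 425]) spool();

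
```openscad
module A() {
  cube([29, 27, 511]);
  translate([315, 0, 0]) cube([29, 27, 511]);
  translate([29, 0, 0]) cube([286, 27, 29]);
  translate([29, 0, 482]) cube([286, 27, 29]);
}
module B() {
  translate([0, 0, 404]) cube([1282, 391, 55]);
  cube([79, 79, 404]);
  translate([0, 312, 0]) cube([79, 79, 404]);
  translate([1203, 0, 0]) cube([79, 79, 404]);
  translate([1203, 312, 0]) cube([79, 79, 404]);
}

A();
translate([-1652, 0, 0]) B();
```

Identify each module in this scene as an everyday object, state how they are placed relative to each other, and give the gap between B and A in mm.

The bench's nearest face is 370 mm from the picture frame's −x face.

A is a picture frame. B is a bench. The bench is on the floor beside the picture frame on its −x side. The gap between the bench and the picture frame is 370 mm.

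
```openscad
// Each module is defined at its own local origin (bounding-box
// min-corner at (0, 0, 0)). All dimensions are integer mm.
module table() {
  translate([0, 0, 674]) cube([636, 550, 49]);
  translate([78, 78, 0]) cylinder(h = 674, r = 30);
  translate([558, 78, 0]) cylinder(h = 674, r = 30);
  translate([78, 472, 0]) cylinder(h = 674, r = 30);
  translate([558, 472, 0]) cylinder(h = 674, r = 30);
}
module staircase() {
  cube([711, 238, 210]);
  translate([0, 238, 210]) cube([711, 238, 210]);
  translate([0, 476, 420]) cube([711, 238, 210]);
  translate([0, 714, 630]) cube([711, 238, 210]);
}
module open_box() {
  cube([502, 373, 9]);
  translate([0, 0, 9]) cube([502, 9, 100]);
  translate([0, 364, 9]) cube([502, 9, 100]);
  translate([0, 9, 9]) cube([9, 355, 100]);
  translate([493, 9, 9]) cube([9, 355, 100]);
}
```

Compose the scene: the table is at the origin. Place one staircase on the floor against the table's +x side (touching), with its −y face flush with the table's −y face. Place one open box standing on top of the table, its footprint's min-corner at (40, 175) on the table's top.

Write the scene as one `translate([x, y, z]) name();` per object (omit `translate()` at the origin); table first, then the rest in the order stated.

table();
translate([636, 0, 0]) staircase();
translate([40, 175, 723]) open_box();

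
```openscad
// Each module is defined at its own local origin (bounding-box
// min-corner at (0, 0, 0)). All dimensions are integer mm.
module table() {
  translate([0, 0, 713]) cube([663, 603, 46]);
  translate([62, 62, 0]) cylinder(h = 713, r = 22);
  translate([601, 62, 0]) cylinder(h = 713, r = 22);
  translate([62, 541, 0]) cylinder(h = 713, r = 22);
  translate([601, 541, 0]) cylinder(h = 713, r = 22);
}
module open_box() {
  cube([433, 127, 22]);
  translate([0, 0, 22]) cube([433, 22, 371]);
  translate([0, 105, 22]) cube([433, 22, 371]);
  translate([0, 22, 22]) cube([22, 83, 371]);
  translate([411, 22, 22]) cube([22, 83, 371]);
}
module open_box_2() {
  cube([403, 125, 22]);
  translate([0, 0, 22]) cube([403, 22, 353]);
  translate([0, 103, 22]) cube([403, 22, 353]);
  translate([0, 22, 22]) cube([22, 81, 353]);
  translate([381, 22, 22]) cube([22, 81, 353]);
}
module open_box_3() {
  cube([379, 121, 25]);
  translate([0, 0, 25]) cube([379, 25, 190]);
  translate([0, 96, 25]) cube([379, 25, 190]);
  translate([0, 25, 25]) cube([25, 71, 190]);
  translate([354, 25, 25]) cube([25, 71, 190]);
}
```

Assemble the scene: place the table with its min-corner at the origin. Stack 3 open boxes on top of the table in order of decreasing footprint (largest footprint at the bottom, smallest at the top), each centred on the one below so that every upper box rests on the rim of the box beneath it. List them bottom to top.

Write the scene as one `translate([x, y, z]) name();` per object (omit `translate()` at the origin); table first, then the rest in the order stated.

table();
translate([115, 238, 759]) open_box();
translate([130, 239, 1152]) open_box_2();
translate([142, 241, 1527]) open_box_3();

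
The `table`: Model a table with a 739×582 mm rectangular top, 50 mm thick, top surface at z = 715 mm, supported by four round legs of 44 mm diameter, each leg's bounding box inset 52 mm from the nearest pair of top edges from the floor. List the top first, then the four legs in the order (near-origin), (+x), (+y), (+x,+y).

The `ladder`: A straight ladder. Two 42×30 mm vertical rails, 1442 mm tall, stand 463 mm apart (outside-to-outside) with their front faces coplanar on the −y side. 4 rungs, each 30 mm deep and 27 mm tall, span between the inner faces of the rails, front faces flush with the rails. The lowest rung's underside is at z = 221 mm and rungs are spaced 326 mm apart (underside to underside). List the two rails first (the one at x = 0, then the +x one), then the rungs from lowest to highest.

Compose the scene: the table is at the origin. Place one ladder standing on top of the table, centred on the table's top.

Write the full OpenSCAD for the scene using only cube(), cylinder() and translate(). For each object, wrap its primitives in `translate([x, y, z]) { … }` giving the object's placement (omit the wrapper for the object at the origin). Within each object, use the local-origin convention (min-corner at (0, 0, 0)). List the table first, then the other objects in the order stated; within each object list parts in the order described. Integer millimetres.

translate([0, 0, 665]) cube([739, 582, 50]);
translate([74, 74, 0]) cylinder(h = 665, r = 22);
translate([665, 74, 0]) cylinder(h = 665, r = 22);
translate([74, 508, 0]) cylinder(h = 665, r = 22);
translate([665, 508, 0]) cylinder(h = 665, r = 22);
translate([138, 276, 715]) {
  cube([42, 30, 1442]);
  translate([421, 0, 0]) cube([42, 30, 1442]);
  translate([42, 0, 221]) cube([379, 30, 27]);
  translate([42, 0, 547]) cube([379, 30, 27]);
  translate([42, 0, 873]) cube([379, 30, 27]);
  translate([42, 0, 1199]) cube([379, 30, 27]);
}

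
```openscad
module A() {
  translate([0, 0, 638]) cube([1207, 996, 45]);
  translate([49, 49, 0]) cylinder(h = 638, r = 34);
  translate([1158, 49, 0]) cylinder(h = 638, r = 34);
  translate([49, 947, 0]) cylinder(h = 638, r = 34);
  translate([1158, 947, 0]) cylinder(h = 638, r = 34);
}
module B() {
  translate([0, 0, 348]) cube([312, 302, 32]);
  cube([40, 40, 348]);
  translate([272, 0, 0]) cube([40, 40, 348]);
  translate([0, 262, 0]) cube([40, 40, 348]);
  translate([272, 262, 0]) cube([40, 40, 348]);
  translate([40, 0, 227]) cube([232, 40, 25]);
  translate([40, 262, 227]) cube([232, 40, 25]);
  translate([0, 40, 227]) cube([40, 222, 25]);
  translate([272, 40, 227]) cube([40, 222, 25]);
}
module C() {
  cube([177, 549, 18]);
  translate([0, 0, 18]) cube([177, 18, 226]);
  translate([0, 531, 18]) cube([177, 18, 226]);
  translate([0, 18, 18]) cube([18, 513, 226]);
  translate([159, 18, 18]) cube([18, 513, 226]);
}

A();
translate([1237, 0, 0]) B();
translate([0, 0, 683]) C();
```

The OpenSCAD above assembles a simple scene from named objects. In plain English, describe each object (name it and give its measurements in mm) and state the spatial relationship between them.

A is a rectangular dining table. The top is 1207×996×45 mm with its upper surface at z = 683 mm. It stands on four round legs of 68 mm diameter, each leg's bounding box inset 15 mm from the nearest pair of top edges, running from the floor to the underside of the top.

B is a four-legged stool. The seat is 312×302 mm, 32 mm thick, top at z = 380 mm. It stands on four square legs, each 40×40 mm in cross-section, from z = 0 to the seat underside, each flush with a corner of the seat. Four stretchers, 40 mm wide and 25 mm tall, connect adjacent legs with their undersides at z = 227 mm, each running between the inner faces of the legs it joins and aligned with the legs' outer faces on the other axis.

C is an open storage box with external size 177×549×244 mm and wall thickness 18 mm (the base is also 18 mm thick). The base covers the whole footprint; the four walls stand on the base, with the y-facing walls full-width and the x-facing walls fitting between their inner faces.

The stool is on the floor beside the table on its +x side. The open box is on top of the table.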